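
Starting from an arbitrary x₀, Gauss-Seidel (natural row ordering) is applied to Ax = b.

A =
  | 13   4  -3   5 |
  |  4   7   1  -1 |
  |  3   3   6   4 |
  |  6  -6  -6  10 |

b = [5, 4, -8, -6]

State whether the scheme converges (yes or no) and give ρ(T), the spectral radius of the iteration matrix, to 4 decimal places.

Write A = D+L+U with D = diag(13, 7, 6, 10).
GS T = -(D+L)⁻¹U: row 0 first, T[0,3] = -(5)/(13) = -0.3846; later rows by forward substitution.
  T[0,:] = [+0.0000 -0.3077 +0.2308 -0.3846]
  T[1,:] = [+0.0000 +0.1758 -0.2747 +0.3626]
  T[2,:] = [+0.0000 +0.0659 +0.0220 -0.6557]
  T[3,:] = [+0.0000 +0.3297 -0.2901 +0.0549]
eigenvalue magnitudes: 0.6906, 0.3688, 0.0690, 0.0000.
ρ(T) = max|λ| = 0.6906; 0.6906 < 1 ⇒ converges.

yes, ρ = 0.6906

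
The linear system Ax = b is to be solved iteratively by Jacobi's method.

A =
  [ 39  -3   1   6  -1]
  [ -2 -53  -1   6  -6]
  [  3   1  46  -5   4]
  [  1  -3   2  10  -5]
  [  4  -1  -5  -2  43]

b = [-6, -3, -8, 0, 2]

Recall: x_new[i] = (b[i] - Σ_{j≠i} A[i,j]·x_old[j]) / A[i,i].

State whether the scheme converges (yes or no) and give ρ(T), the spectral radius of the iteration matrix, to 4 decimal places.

Write A = D+L+U with D = diag(39, -53, 46, 10, 43).
Jacobi: T = -D⁻¹(L+U), T[0,2] = -(1)/(39) = -0.0256; T[0,0] = 0.
  T[0,:] = [+0.0000  +0.0769  -0.0256  -0.1538  +0.0256]
  T[1,:] = [-0.0377  +0.0000  -0.0189  +0.1132  -0.1132]
  T[2,:] = [-0.0652  -0.0217  +0.0000  +0.1087  -0.0870]
  T[3,:] = [-0.1000  +0.3000  -0.2000  +0.0000  +0.5000]
  T[4,:] = [-0.0930  +0.0233  +0.1163  +0.0465  +0.0000]
|roots of det(T-λI)|: 0.2870, 0.2142, 0.2142, 0.0716, 0.0518.
ρ = 0.2870; 0.2870 < 1, so it converges for any x₀.

yes, ρ = 0.2870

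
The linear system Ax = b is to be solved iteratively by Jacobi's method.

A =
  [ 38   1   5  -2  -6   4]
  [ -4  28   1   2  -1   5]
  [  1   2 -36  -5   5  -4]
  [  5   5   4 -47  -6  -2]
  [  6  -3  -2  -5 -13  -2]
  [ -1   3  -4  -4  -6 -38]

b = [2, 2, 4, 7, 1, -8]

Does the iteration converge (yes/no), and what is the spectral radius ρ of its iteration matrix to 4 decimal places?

yes, ρ = 0.4151

Write A = D+L+U with D = diag(38, 28, -36, -47, -13, -38).
Jacobi: T = -D⁻¹(L+U), T[5,4] = -(-6)/(-38) = -0.1579; T[5,5] = 0.
  T[0,:] = [+0.0000, -0.0263, -0.1316, +0.0526, +0.1579, -0.1053]
  T[1,:] = [+0.1429, +0.0000, -0.0357, -0.0714, +0.0357, -0.1786]
  T[2,:] = [+0.0278, +0.0556, +0.0000, -0.1389, +0.1389, -0.1111]
  T[3,:] = [+0.1064, +0.1064, +0.0851, +0.0000, -0.1277, -0.0426]
  T[4,:] = [+0.4615, -0.2308, -0.1538, -0.3846, +0.0000, -0.1538]
  T[5,:] = [-0.0263, +0.0789, -0.1053, -0.1053, -0.1579, +0.0000]
|eigenvalues of T|: 0.4151, 0.2892, 0.2892, 0.1214, 0.1119, 0.1119.
ρ = 0.4151; 0.4151 < 1, so it converges for any x₀.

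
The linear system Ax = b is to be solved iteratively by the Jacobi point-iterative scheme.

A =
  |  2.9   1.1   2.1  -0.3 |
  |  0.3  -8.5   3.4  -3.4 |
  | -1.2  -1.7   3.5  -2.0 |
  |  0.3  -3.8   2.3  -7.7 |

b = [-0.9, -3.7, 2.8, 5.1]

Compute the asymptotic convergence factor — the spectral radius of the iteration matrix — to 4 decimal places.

A = D + L + U where D = diag(2.9, -8.5, 3.5, -7.7).
Jacobi: T = -D⁻¹(L+U), T[1,2] = -(3.4)/(-8.5) = +0.4000; T[1,1] = 0.
  T[0,:] = [+0.0000 -0.3793 -0.7241 +0.1034]
  T[1,:] = [+0.0353 +0.0000 +0.4000 -0.4000]
  T[2,:] = [+0.3429 +0.4857 +0.0000 +0.5714]
  T[3,:] = [+0.0390 -0.4935 +0.2987 +0.0000]
|λ(T)| sorted: 0.8304, 0.4617, 0.4617, 0.3891.
ρ(T) = max|λ| = 0.8304; 0.8304 < 1: convergent.

0.8304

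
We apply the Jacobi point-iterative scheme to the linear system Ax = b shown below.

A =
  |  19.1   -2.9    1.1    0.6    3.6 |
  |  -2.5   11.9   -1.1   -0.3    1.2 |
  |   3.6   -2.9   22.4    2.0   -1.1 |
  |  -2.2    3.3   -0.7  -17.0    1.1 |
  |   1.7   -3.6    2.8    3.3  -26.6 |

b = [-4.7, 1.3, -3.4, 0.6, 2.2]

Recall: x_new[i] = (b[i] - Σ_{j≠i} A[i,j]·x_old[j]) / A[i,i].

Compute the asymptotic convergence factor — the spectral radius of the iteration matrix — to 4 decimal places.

A = D + L + U where D = diag(19.1, 11.9, 22.4, -17, -26.6).
T_J = -D⁻¹(L+U): T[1,2] = -(-1.1)/(11.9) = +0.0924; T[1,1] = 0.
  T[0,:] = [+0.0000 +0.1518 -0.0576 -0.0314 -0.1885]
  T[1,:] = [+0.2101 +0.0000 +0.0924 +0.0252 -0.1008]
  T[2,:] = [-0.1607 +0.1295 +0.0000 -0.0893 +0.0491]
  T[3,:] = [-0.1294 +0.1941 -0.0412 +0.0000 +0.0647]
  T[4,:] = [+0.0639 -0.1353 +0.1053 +0.1241 +0.0000]
moduli |λ_i(T)| = 0.2630, 0.2225, 0.1600, 0.1082, 0.1082.
ρ = 0.2630; 0.2630 < 1 ⇒ converges.

0.2630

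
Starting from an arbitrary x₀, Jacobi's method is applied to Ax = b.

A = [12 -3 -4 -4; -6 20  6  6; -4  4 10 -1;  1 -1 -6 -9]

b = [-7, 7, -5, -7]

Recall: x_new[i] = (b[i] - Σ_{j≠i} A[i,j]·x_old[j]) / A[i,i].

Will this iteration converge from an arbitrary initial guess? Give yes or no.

yes

Diagonal D = diag(12, 20, 10, -9); L, U strict lower/upper.
Jacobi T = -D⁻¹(L+U): T[2,1] = -(4)/(10) = -0.4000; T[2,2] = 0.
  T[0,:] = [+0.0000, +0.2500, +0.3333, +0.3333]
  T[1,:] = [+0.3000, +0.0000, -0.3000, -0.3000]
  T[2,:] = [+0.4000, -0.4000, +0.0000, +0.1000]
  T[3,:] = [+0.1111, -0.1111, -0.6667, +0.0000]
|eigenvalues of T|: 0.8382, 0.4644, 0.4644, 0.2750.
ρ = 0.8382; 0.8382 < 1, so it converges for any x₀.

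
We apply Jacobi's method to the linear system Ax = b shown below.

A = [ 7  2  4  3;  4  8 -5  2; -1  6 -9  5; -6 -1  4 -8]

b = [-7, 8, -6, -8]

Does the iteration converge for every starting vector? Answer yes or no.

A = D + L + U where D = diag(7, 8, -9, -8).
Jacobi T = -D⁻¹(L+U): T[3,2] = -(4)/(-8) = +0.5000; T[3,3] = 0.
  T[0,:] = [+0.0000 -0.2857 -0.5714 -0.4286]
  T[1,:] = [-0.5000 +0.0000 +0.6250 -0.2500]
  T[2,:] = [-0.1111 +0.6667 +0.0000 +0.5556]
  T[3,:] = [-0.7500 -0.1250 +0.5000 +0.0000]
moduli |λ_i(T)| = 1.1772, 0.8909, 0.5216, 0.2353.
ρ(T) = max|λ| = 1.1772; 1.1772 > 1: divergent.

no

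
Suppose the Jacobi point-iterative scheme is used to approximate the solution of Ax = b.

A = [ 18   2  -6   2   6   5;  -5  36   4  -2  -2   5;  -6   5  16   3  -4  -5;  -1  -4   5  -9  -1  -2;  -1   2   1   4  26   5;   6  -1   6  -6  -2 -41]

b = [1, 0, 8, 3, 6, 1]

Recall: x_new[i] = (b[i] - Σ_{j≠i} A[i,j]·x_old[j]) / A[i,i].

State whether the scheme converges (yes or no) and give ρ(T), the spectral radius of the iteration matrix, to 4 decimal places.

A = D + L + U where D = diag(18, 36, 16, -9, 26, -41).
T_J = -D⁻¹(L+U): T[3,0] = -(-1)/(-9) = -0.1111; T[3,3] = 0.
  T[0,:] = [+0.0000, -0.1111, +0.3333, -0.1111, -0.3333, -0.2778]
  T[1,:] = [+0.1389, +0.0000, -0.1111, +0.0556, +0.0556, -0.1389]
  T[2,:] = [+0.3750, -0.3125, +0.0000, -0.1875, +0.2500, +0.3125]
  T[3,:] = [-0.1111, -0.4444, +0.5556, +0.0000, -0.1111, -0.2222]
  T[4,:] = [+0.0385, -0.0769, -0.0385, -0.1538, +0.0000, -0.1923]
  T[5,:] = [+0.1463, -0.0244, +0.1463, -0.1463, -0.0488, +0.0000]
|λ(T)| sorted: 0.5009, 0.3718, 0.3718, 0.2605, 0.1827, 0.1827.
ρ(T) = max|λ| = 0.5009; 0.5009 < 1, so it converges for any x₀.

yes, ρ = 0.5009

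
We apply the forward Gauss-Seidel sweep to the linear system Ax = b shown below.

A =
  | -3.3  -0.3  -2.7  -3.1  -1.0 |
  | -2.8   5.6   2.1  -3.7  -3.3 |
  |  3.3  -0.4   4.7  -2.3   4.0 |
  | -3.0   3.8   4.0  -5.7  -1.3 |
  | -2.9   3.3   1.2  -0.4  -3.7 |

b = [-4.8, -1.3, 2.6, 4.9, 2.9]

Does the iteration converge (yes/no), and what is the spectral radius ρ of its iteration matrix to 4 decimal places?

no, ρ = 1.2985

A = D + L + U where D = diag(-3.3, 5.6, 4.7, -5.7, -3.7).
GS T = -(D+L)⁻¹U: row 0 first, T[0,3] = -(-3.1)/(-3.3) = -0.9394; later rows by forward substitution.
  T[0,:] = [+0.0000  -0.0909  -0.8182  -0.9394  -0.3030]
  T[1,:] = [+0.0000  -0.0455  -0.7841  +0.1910  +0.4378]
  T[2,:] = [+0.0000  +0.0600  +0.5077  +1.1652  -0.6010]
  T[3,:] = [+0.0000  +0.0596  +0.2642  +1.4394  -0.1985]
  T[4,:] = [+0.0000  +0.0437  +0.0781  +1.1289  +0.4545]
eigenvalue magnitudes: 1.2985, 0.9342, 0.1409, 0.0174, 0.0000.
ρ = 1.2985; 1.2985 > 1 ⇒ diverges.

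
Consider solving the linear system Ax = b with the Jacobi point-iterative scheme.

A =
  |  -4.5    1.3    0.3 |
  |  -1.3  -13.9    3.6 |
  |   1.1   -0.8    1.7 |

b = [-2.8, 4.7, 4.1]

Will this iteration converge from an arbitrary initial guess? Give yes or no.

yes

A = D + L + U where D = diag(-4.5, -13.9, 1.7).
T_J = -D⁻¹(L+U): T[0,2] = -(0.3)/(-4.5) = +0.0667; T[0,0] = 0.
  T[0,:] = [+0.0000, +0.2889, +0.0667]
  T[1,:] = [-0.0935, +0.0000, +0.2590]
  T[2,:] = [-0.6471, +0.4706, +0.0000]
eigenvalue magnitudes: 0.4179, 0.3505, 0.3505.
ρ(T) = max|λ| = 0.4179; 0.4179 < 1, so it converges for any x₀.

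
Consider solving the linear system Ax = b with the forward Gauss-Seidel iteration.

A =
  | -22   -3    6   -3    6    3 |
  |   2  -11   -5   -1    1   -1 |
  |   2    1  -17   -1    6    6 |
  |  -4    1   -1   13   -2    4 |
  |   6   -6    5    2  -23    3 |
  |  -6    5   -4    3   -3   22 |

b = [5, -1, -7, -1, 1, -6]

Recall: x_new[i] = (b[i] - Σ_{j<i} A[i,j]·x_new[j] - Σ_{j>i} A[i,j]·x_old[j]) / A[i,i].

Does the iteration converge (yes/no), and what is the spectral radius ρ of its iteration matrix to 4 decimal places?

yes, ρ = 0.5792

Split A = D + L + U, D = diag(-22, -11, -17, 13, -23, 22).
Gauss-Seidel: T = -(D+L)⁻¹U, row 0 first, T[0,5] = -(3)/(-22) = +0.1364; later rows by forward substitution.
  T[0,:] = [+0.0000  -0.1364  +0.2727  -0.1364  +0.2727  +0.1364]
  T[1,:] = [+0.0000  -0.0248  -0.4050  -0.1157  +0.1405  -0.0661]
  T[2,:] = [+0.0000  -0.0175  +0.0083  -0.0817  +0.3933  +0.3651]
  T[3,:] = [+0.0000  -0.0414  +0.1157  -0.0393  +0.2572  -0.2326]
  T[4,:] = [+0.0000  -0.0365  +0.1886  -0.0266  +0.1424  +0.2424]
  T[5,:] = [+0.0000  -0.0341  +0.1779  -0.0240  +0.0983  +0.1834]
|eigenvalues of T|: 0.5792, 0.1503, 0.1255, 0.0628, 0.0291, 0.0000.
ρ(T) = max|λ| = 0.5792; 0.5792 < 1, so it converges for any x₀.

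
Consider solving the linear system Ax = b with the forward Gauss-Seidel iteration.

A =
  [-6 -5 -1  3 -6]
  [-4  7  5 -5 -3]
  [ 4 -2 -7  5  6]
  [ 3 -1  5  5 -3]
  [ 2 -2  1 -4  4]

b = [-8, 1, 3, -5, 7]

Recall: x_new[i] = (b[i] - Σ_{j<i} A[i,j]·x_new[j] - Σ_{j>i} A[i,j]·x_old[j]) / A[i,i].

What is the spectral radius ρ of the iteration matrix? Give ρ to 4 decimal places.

1.3703

A = D + L + U where D = diag(-6, 7, -7, 5, 4).
T_GS = -(D+L)⁻¹U: row 0 first, T[0,2] = -(-1)/(-6) = -0.1667; later rows by forward substitution.
  T[0,:] = [+0.0000 -0.8333 -0.1667 +0.5000 -1.0000]
  T[1,:] = [+0.0000 -0.4762 -0.8095 +1.0000 -0.1429]
  T[2,:] = [+0.0000 -0.3401 +0.1361 +0.7143 +0.3265]
  T[3,:] = [+0.0000 +0.7449 -0.1980 -0.8143 +0.8449]
  T[4,:] = [+0.0000 +1.0085 -0.5534 -0.7429 +1.1918]
eigenvalue magnitudes: 1.3703, 0.9906, 0.9906, 0.0949, 0.0000.
ρ = 1.3703; 1.3703 > 1: divergent.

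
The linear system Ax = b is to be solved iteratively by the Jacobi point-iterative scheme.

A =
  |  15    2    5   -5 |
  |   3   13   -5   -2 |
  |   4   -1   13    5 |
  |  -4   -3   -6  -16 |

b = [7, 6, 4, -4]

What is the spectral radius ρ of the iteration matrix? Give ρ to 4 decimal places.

0.5869

Diagonal D = diag(15, 13, 13, -16); L, U strict lower/upper.
T_J = -D⁻¹(L+U): T[2,1] = -(-1)/(13) = +0.0769; T[2,2] = 0.
  T[0,:] = [+0.0000  -0.1333  -0.3333  +0.3333]
  T[1,:] = [-0.2308  +0.0000  +0.3846  +0.1538]
  T[2,:] = [-0.3077  +0.0769  +0.0000  -0.3846]
  T[3,:] = [-0.2500  -0.1875  -0.3750  +0.0000]
|roots of det(T-λI)|: 0.5869, 0.2600, 0.2539, 0.2539.
ρ = 0.5869; 0.5869 < 1 ⇒ converges.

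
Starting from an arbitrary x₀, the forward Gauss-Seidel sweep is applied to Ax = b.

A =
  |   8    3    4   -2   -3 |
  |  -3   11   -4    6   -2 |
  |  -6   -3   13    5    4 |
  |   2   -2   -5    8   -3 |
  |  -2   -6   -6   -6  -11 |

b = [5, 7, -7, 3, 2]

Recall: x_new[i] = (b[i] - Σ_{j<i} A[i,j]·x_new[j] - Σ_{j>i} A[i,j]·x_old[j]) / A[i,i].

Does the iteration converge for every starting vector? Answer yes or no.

Diagonal D = diag(8, 11, 13, 8, -11); L, U strict lower/upper.
T_GS = -(D+L)⁻¹U: row 0 first, T[0,1] = -(3)/(8) = -0.3750; later rows by forward substitution.
  T[0,:] = [+0.0000, -0.3750, -0.5000, +0.2500, +0.3750]
  T[1,:] = [+0.0000, -0.1023, +0.2273, -0.4773, +0.2841]
  T[2,:] = [+0.0000, -0.1967, -0.1783, -0.3794, -0.0691]
  T[3,:] = [+0.0000, -0.0547, +0.0704, -0.4189, +0.3091]
  T[4,:] = [+0.0000, +0.2611, +0.0258, +0.6503, -0.3541]
|eigenvalues of T|: 0.9254, 0.1865, 0.1865, 0.1111, 0.0000.
spectral radius ρ = 0.9254; 0.9254 < 1, so it converges for any x₀.

yes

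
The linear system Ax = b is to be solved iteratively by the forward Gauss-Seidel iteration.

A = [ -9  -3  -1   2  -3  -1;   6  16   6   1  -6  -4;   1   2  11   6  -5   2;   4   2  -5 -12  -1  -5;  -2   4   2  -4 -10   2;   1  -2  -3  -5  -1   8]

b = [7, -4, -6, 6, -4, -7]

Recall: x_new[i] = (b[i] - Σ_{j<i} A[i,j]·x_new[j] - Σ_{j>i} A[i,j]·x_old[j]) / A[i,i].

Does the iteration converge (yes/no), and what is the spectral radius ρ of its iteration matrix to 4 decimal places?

Diagonal D = diag(-9, 16, 11, -12, -10, 8); L, U strict lower/upper.
GS T = -(D+L)⁻¹U: row 0 first, T[0,1] = -(-3)/(-9) = -0.3333; later rows by forward substitution.
  T[0,:] = [+0.0000 -0.3333 -0.1111 +0.2222 -0.3333 -0.1111]
  T[1,:] = [+0.0000 +0.1250 -0.3333 -0.1458 +0.5000 +0.2917]
  T[2,:] = [+0.0000 +0.0076 +0.0707 -0.5391 +0.3939 -0.2247]
  T[3,:] = [+0.0000 -0.0934 -0.1221 +0.2744 -0.2753 -0.3114]
  T[4,:] = [+0.0000 +0.1556 -0.0481 -0.3204 +0.4556 +0.4185]
  T[5,:] = [+0.0000 +0.0368 -0.1252 -0.1350 +0.1993 -0.1398]
moduli |λ_i(T)| = 0.8480, 0.4375, 0.4314, 0.0506, 0.0175, 0.0000.
ρ(T) = max|λ| = 0.8480; 0.8480 < 1 ⇒ converges.

yes, ρ = 0.8480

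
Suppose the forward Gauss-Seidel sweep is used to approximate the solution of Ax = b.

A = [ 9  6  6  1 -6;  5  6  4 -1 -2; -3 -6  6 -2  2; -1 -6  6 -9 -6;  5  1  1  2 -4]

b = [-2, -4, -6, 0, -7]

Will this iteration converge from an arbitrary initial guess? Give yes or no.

Write A = D+L+U with D = diag(9, 6, 6, -9, -4).
T_GS = -(D+L)⁻¹U: row 0 first, T[0,1] = -(6)/(9) = -0.6667; later rows by forward substitution.
  T[0,:] = [+0.0000, -0.6667, -0.6667, -0.1111, +0.6667]
  T[1,:] = [+0.0000, +0.5556, -0.1111, +0.2593, -0.2222]
  T[2,:] = [+0.0000, +0.2222, -0.4444, +0.5370, -0.2222]
  T[3,:] = [+0.0000, -0.1481, -0.1481, +0.1975, -0.7407]
  T[4,:] = [+0.0000, -0.7130, -1.0463, +0.1590, +0.3519]
eigenvalue magnitudes: 1.1298, 0.6739, 0.6739, 0.2406, 0.0000.
ρ = 1.1298; 1.1298 > 1, so it fails to converge.

no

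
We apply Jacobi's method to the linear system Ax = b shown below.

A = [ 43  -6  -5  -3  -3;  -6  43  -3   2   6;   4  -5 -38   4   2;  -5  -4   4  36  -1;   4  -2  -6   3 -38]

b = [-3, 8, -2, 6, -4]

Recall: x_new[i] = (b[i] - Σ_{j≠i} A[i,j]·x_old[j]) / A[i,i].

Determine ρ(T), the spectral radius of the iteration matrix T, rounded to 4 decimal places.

0.2632

Write A = D+L+U with D = diag(43, 43, -38, 36, -38).
Jacobi T = -D⁻¹(L+U): T[1,4] = -(6)/(43) = -0.1395; T[1,1] = 0.
  T[0,:] = [+0.0000 +0.1395 +0.1163 +0.0698 +0.0698]
  T[1,:] = [+0.1395 +0.0000 +0.0698 -0.0465 -0.1395]
  T[2,:] = [+0.1053 -0.1316 +0.0000 +0.1053 +0.0526]
  T[3,:] = [+0.1389 +0.1111 -0.1111 +0.0000 +0.0278]
  T[4,:] = [+0.1053 -0.0526 -0.1579 +0.0789 +0.0000]
|eigenvalues of T|: 0.2632, 0.2071, 0.2000, 0.2000, 0.0561.
ρ = 0.2632; 0.2632 < 1, so it converges for any x₀.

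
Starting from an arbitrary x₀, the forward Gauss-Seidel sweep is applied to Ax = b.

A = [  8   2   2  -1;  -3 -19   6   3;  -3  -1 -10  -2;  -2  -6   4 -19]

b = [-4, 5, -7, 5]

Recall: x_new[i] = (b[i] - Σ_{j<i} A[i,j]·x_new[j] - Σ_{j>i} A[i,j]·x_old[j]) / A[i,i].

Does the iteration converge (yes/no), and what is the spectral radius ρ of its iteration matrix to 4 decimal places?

yes, ρ = 0.2650

Let D = diag(8, -19, -10, -19); L, U the strict triangles.
GS T = -(D+L)⁻¹U: row 0 first, T[0,1] = -(2)/(8) = -0.2500; later rows by forward substitution.
  T[0,:] = [+0.0000, -0.2500, -0.2500, +0.1250]
  T[1,:] = [+0.0000, +0.0395, +0.3553, +0.1382]
  T[2,:] = [+0.0000, +0.0711, +0.0395, -0.2513]
  T[3,:] = [+0.0000, +0.0288, -0.0776, -0.1097]
|eigenvalues of T|: 0.2650, 0.2035, 0.0308, 0.0000.
ρ = 0.2650; 0.2650 < 1: convergent.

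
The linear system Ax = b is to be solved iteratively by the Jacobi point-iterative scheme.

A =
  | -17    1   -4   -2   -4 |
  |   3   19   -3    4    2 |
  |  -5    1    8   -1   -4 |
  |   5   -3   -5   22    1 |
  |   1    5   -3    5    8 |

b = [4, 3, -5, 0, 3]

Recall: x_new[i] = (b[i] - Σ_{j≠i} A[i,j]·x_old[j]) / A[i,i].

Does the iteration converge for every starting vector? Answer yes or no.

Let D = diag(-17, 19, 8, 22, 8); L, U the strict triangles.
T_J = -D⁻¹(L+U): T[3,4] = -(1)/(22) = -0.0455; T[3,3] = 0.
  T[0,:] = [+0.0000, +0.0588, -0.2353, -0.1176, -0.2353]
  T[1,:] = [-0.1579, +0.0000, +0.1579, -0.2105, -0.1053]
  T[2,:] = [+0.6250, -0.1250, +0.0000, +0.1250, +0.5000]
  T[3,:] = [-0.2273, +0.1364, +0.2273, +0.0000, -0.0455]
  T[4,:] = [-0.1250, -0.6250, +0.3750, -0.6250, +0.0000]
|roots of det(T-λI)|: 0.7106, 0.5116, 0.5116, 0.1207, 0.0185.
spectral radius ρ = 0.7106; 0.7106 < 1: convergent.

yes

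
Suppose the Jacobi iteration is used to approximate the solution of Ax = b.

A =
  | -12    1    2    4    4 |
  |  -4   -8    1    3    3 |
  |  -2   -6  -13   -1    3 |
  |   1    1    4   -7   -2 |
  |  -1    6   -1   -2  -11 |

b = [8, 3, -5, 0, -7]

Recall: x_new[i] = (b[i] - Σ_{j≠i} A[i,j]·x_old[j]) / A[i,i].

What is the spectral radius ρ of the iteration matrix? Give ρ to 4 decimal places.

0.8222

Write A = D+L+U with D = diag(-12, -8, -13, -7, -11).
T_J = -D⁻¹(L+U): T[3,0] = -(1)/(-7) = +0.1429; T[3,3] = 0.
  T[0,:] = [+0.0000  +0.0833  +0.1667  +0.3333  +0.3333]
  T[1,:] = [-0.5000  +0.0000  +0.1250  +0.3750  +0.3750]
  T[2,:] = [-0.1538  -0.4615  +0.0000  -0.0769  +0.2308]
  T[3,:] = [+0.1429  +0.1429  +0.5714  +0.0000  -0.2857]
  T[4,:] = [-0.0909  +0.5455  -0.0909  -0.1818  +0.0000]
moduli |λ_i(T)| = 0.8222, 0.5108, 0.5108, 0.3496, 0.3496.
spectral radius ρ = 0.8222; 0.8222 < 1: convergent.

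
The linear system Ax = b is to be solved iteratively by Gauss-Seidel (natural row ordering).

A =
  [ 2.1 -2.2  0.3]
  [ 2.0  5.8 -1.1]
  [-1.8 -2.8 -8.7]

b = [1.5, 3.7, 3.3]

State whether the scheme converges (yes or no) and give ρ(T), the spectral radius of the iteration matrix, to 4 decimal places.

Write A = D+L+U with D = diag(2.1, 5.8, -8.7).
T_GS = -(D+L)⁻¹U: row 0 first, T[0,1] = -(-2.2)/(2.1) = +1.0476; later rows by forward substitution.
  T[0,:] = [+0.0000  +1.0476  -0.1429]
  T[1,:] = [+0.0000  -0.3612  +0.2389]
  T[2,:] = [+0.0000  -0.1005  -0.0473]
|λ(T)| sorted: 0.2293, 0.1792, 0.0000.
ρ = 0.2293; 0.2293 < 1: convergent.

yes, ρ = 0.2293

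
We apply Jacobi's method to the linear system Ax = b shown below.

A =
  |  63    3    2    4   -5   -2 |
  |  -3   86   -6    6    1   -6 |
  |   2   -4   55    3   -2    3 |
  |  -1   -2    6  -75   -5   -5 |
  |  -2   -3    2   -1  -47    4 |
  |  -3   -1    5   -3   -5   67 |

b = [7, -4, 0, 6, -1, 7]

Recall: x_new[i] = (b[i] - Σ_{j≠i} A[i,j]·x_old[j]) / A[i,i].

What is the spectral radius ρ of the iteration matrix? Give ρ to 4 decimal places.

0.1768

Diagonal D = diag(63, 86, 55, -75, -47, 67); L, U strict lower/upper.
T_J = -D⁻¹(L+U): T[5,0] = -(-3)/(67) = +0.0448; T[5,5] = 0.
  T[0,:] = [+0.0000, -0.0476, -0.0317, -0.0635, +0.0794, +0.0317]
  T[1,:] = [+0.0349, +0.0000, +0.0698, -0.0698, -0.0116, +0.0698]
  T[2,:] = [-0.0364, +0.0727, +0.0000, -0.0545, +0.0364, -0.0545]
  T[3,:] = [-0.0133, -0.0267, +0.0800, +0.0000, -0.0667, -0.0667]
  T[4,:] = [-0.0426, -0.0638, +0.0426, -0.0213, +0.0000, +0.0851]
  T[5,:] = [+0.0448, +0.0149, -0.0746, +0.0448, +0.0746, +0.0000]
|eigenvalues of T|: 0.1768, 0.1218, 0.1218, 0.0737, 0.0737, 0.0349.
spectral radius ρ = 0.1768; 0.1768 < 1 ⇒ converges.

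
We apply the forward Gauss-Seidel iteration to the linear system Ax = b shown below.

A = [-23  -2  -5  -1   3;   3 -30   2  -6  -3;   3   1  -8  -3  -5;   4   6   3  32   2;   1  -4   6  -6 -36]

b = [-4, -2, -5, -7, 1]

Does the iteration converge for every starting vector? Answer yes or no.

yes

Let D = diag(-23, -30, -8, 32, -36); L, U the strict triangles.
GS T = -(D+L)⁻¹U: row 0 first, T[0,3] = -(-1)/(-23) = -0.0435; later rows by forward substitution.
  T[0,:] = [+0.0000 -0.0870 -0.2174 -0.0435 +0.1304]
  T[1,:] = [+0.0000 -0.0087 +0.0449 -0.2043 -0.0870]
  T[2,:] = [+0.0000 -0.0337 -0.0759 -0.4168 -0.5870]
  T[3,:] = [+0.0000 +0.0157 +0.0259 +0.0828 -0.0075]
  T[4,:] = [+0.0000 -0.0097 -0.0280 -0.0618 -0.0833]
|roots of det(T-λI)|: 0.1717, 0.0820, 0.0820, 0.0033, 0.0000.
spectral radius ρ = 0.1717; 0.1717 < 1, so it converges for any x₀.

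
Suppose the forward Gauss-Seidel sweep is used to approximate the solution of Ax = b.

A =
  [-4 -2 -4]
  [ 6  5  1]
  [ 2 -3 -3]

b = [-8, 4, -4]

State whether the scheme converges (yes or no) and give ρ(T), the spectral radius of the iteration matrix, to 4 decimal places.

Let D = diag(-4, 5, -3); L, U the strict triangles.
Gauss-Seidel: T = -(D+L)⁻¹U, row 0 first, T[0,1] = -(-2)/(-4) = -0.5000; later rows by forward substitution.
  T[0,:] = [+0.0000, -0.5000, -1.0000]
  T[1,:] = [+0.0000, +0.6000, +1.0000]
  T[2,:] = [+0.0000, -0.9333, -1.6667]
|roots of det(T-λI)|: 1.1259, 0.0592, 0.0000.
ρ = 1.1259; 1.1259 > 1: divergent.

no, ρ = 1.1259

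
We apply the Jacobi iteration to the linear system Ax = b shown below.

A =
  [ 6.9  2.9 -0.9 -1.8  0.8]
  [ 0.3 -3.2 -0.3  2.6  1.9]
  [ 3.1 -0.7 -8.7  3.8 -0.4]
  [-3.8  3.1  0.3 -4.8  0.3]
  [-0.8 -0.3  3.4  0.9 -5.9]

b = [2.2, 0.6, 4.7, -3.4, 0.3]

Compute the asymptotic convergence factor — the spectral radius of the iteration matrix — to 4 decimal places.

0.8969

Let D = diag(6.9, -3.2, -8.7, -4.8, -5.9); L, U the strict triangles.
T_J = -D⁻¹(L+U): T[4,2] = -(3.4)/(-5.9) = +0.5763; T[4,4] = 0.
  T[0,:] = [+0.0000, -0.4203, +0.1304, +0.2609, -0.1159]
  T[1,:] = [+0.0938, +0.0000, -0.0938, +0.8125, +0.5938]
  T[2,:] = [+0.3563, -0.0805, +0.0000, +0.4368, -0.0460]
  T[3,:] = [-0.7917, +0.6458, +0.0625, +0.0000, +0.0625]
  T[4,:] = [-0.1356, -0.0508, +0.5763, +0.1525, +0.0000]
moduli |λ_i(T)| = 0.8969, 0.6503, 0.6503, 0.4236, 0.4236.
ρ(T) = max|λ| = 0.8969; 0.8969 < 1 ⇒ converges.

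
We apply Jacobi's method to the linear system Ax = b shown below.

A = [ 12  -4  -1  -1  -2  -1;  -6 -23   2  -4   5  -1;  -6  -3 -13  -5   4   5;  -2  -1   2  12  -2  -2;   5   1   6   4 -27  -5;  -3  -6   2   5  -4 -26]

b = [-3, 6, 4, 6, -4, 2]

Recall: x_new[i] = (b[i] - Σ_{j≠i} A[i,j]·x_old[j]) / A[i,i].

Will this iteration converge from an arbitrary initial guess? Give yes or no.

Let D = diag(12, -23, -13, 12, -27, -26); L, U the strict triangles.
Jacobi T = -D⁻¹(L+U): T[3,0] = -(-2)/(12) = +0.1667; T[3,3] = 0.
  T[0,:] = [+0.0000, +0.3333, +0.0833, +0.0833, +0.1667, +0.0833]
  T[1,:] = [-0.2609, +0.0000, +0.0870, -0.1739, +0.2174, -0.0435]
  T[2,:] = [-0.4615, -0.2308, +0.0000, -0.3846, +0.3077, +0.3846]
  T[3,:] = [+0.1667, +0.0833, -0.1667, +0.0000, +0.1667, +0.1667]
  T[4,:] = [+0.1852, +0.0370, +0.2222, +0.1481, +0.0000, -0.1852]
  T[5,:] = [-0.1154, -0.2308, +0.0769, +0.1923, -0.1538, +0.0000]
eigenvalue magnitudes: 0.5904, 0.3630, 0.3630, 0.2221, 0.2212, 0.2212.
ρ = 0.5904; 0.5904 < 1, so it converges for any x₀.

yes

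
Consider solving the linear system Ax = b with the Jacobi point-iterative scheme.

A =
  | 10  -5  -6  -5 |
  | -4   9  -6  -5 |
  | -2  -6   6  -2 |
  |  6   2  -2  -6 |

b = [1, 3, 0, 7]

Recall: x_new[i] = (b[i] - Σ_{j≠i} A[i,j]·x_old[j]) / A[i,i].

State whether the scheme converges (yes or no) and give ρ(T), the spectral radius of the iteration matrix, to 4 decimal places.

no, ρ = 1.4847

Split A = D + L + U, D = diag(10, 9, 6, -6).
Jacobi T = -D⁻¹(L+U): T[1,3] = -(-5)/(9) = +0.5556; T[1,1] = 0.
  T[0,:] = [+0.0000 +0.5000 +0.6000 +0.5000]
  T[1,:] = [+0.4444 +0.0000 +0.6667 +0.5556]
  T[2,:] = [+0.3333 +1.0000 +0.0000 +0.3333]
  T[3,:] = [+1.0000 +0.3333 -0.3333 +0.0000]
eigenvalue magnitudes: 1.4847, 0.9698, 0.4132, 0.1017.
ρ(T) = max|λ| = 1.4847; 1.4847 > 1 ⇒ diverges.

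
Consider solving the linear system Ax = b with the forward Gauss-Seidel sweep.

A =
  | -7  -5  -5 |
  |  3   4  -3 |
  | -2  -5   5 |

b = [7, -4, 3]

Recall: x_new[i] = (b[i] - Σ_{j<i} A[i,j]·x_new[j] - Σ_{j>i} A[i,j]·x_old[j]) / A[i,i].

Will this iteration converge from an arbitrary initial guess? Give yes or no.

Let D = diag(-7, 4, 5); L, U the strict triangles.
T_GS = -(D+L)⁻¹U: row 0 first, T[0,1] = -(-5)/(-7) = -0.7143; later rows by forward substitution.
  T[0,:] = [+0.0000 -0.7143 -0.7143]
  T[1,:] = [+0.0000 +0.5357 +1.2857]
  T[2,:] = [+0.0000 +0.2500 +1.0000]
|λ(T)| sorted: 1.3805, 0.1552, 0.0000.
spectral radius ρ = 1.3805; 1.3805 > 1: divergent.

no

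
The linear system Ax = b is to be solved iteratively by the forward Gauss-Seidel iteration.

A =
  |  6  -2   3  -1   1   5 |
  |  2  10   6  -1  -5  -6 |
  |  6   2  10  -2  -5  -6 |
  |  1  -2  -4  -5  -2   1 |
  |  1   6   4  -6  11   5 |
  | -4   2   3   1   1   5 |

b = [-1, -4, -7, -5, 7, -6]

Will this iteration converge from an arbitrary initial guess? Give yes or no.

no

Split A = D + L + U, D = diag(6, 10, 10, -5, 11, 5).
T_GS = -(D+L)⁻¹U: row 0 first, T[0,5] = -(5)/(6) = -0.8333; later rows by forward substitution.
  T[0,:] = [+0.0000, +0.3333, -0.5000, +0.1667, -0.1667, -0.8333]
  T[1,:] = [+0.0000, -0.0667, -0.5000, +0.0667, +0.5333, +0.7667]
  T[2,:] = [+0.0000, -0.1867, +0.4000, +0.0867, +0.4933, +0.9467]
  T[3,:] = [+0.0000, +0.2427, -0.2200, -0.0627, -1.0413, -1.0307]
  T[4,:] = [+0.0000, +0.2063, +0.0527, -0.1172, -1.0232, -1.7034]
  T[5,:] = [+0.0000, +0.3155, -0.4065, +0.0906, -0.2298, -0.9945]
moduli |λ_i(T)| = 1.6888, 0.5158, 0.3084, 0.3084, 0.0702, 0.0000.
spectral radius ρ = 1.6888; 1.6888 > 1, so it fails to converge.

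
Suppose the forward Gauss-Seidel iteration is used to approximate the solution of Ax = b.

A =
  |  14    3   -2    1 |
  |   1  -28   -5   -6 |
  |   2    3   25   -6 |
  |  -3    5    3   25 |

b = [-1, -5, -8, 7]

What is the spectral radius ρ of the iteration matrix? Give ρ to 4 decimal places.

0.1553

Split A = D + L + U, D = diag(14, -28, 25, 25).
T_GS = -(D+L)⁻¹U: row 0 first, T[0,3] = -(1)/(14) = -0.0714; later rows by forward substitution.
  T[0,:] = [+0.0000 -0.2143 +0.1429 -0.0714]
  T[1,:] = [+0.0000 -0.0077 -0.1735 -0.2168]
  T[2,:] = [+0.0000 +0.0181 +0.0094 +0.2717]
  T[3,:] = [+0.0000 -0.0264 +0.0507 +0.0022]
eigenvalue magnitudes: 0.1553, 0.0842, 0.0842, 0.0000.
spectral radius ρ = 0.1553; 0.1553 < 1, so it converges for any x₀.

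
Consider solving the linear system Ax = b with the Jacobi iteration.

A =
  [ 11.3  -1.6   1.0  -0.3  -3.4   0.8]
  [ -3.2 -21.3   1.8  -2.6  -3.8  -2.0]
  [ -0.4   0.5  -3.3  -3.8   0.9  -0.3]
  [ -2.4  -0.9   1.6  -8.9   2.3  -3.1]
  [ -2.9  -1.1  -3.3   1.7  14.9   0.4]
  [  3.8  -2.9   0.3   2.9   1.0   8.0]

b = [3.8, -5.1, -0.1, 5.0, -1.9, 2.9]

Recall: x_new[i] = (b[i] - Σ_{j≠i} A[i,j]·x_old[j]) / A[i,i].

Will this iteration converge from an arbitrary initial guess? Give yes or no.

Diagonal D = diag(11.3, -21.3, -3.3, -8.9, 14.9, 8); L, U strict lower/upper.
T_J = -D⁻¹(L+U): T[2,0] = -(-0.4)/(-3.3) = -0.1212; T[2,2] = 0.
  T[0,:] = [+0.0000  +0.1416  -0.0885  +0.0265  +0.3009  -0.0708]
  T[1,:] = [-0.1502  +0.0000  +0.0845  -0.1221  -0.1784  -0.0939]
  T[2,:] = [-0.1212  +0.1515  +0.0000  -1.1515  +0.2727  -0.0909]
  T[3,:] = [-0.2697  -0.1011  +0.1798  +0.0000  +0.2584  -0.3483]
  T[4,:] = [+0.1946  +0.0738  +0.2215  -0.1141  +0.0000  -0.0268]
  T[5,:] = [-0.4750  +0.3625  -0.0375  -0.3625  -0.1250  +0.0000]
|λ(T)| sorted: 0.6027, 0.4139, 0.4139, 0.4051, 0.4051, 0.1278.
spectral radius ρ = 0.6027; 0.6027 < 1: convergent.

yes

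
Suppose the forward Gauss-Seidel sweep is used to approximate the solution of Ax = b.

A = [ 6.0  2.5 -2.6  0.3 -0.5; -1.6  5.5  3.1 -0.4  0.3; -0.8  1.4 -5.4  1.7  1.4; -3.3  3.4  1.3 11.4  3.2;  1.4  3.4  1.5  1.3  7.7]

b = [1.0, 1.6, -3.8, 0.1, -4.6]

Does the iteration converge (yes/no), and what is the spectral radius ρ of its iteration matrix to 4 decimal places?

yes, ρ = 0.5310

Write A = D+L+U with D = diag(6, 5.5, -5.4, 11.4, 7.7).
Gauss-Seidel: T = -(D+L)⁻¹U, row 0 first, T[0,1] = -(2.5)/(6) = -0.4167; later rows by forward substitution.
  T[0,:] = [+0.0000  -0.4167  +0.4333  -0.0500  +0.0833]
  T[1,:] = [+0.0000  -0.1212  -0.4376  +0.0582  -0.0303]
  T[2,:] = [+0.0000  +0.0303  -0.1776  +0.3373  +0.2391]
  T[3,:] = [+0.0000  -0.0879  +0.2762  -0.0703  -0.2748]
  T[4,:] = [+0.0000  +0.1382  +0.1024  -0.0704  -0.0019]
|eigenvalues of T|: 0.5310, 0.2324, 0.1749, 0.1749, 0.0000.
ρ = 0.5310; 0.5310 < 1: convergent.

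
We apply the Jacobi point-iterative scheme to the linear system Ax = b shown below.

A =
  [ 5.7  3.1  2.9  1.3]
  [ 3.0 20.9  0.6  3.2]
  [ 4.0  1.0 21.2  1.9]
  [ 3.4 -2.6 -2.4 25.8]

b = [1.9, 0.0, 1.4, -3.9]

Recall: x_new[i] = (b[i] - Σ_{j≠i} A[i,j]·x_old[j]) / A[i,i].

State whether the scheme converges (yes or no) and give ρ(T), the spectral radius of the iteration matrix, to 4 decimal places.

A = D + L + U where D = diag(5.7, 20.9, 21.2, 25.8).
Jacobi: T = -D⁻¹(L+U), T[3,1] = -(-2.6)/(25.8) = +0.1008; T[3,3] = 0.
  T[0,:] = [+0.0000 -0.5439 -0.5088 -0.2281]
  T[1,:] = [-0.1435 +0.0000 -0.0287 -0.1531]
  T[2,:] = [-0.1887 -0.0472 +0.0000 -0.0896]
  T[3,:] = [-0.1318 +0.1008 +0.0930 +0.0000]
moduli |λ_i(T)| = 0.4648, 0.3800, 0.0458, 0.0458.
ρ(T) = max|λ| = 0.4648; 0.4648 < 1 ⇒ converges.

yes, ρ = 0.4648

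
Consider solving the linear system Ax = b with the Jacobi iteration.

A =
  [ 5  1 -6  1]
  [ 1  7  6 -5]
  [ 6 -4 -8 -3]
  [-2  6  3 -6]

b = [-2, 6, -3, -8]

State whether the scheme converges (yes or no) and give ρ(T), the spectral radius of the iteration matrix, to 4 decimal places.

Write A = D+L+U with D = diag(5, 7, -8, -6).
Jacobi T = -D⁻¹(L+U): T[2,0] = -(6)/(-8) = +0.7500; T[2,2] = 0.
  T[0,:] = [+0.0000, -0.2000, +1.2000, -0.2000]
  T[1,:] = [-0.1429, +0.0000, -0.8571, +0.7143]
  T[2,:] = [+0.7500, -0.5000, +0.0000, -0.3750]
  T[3,:] = [-0.3333, +1.0000, +0.5000, +0.0000]
|roots of det(T-λI)|: 1.4579, 1.0770, 0.7117, 0.3308.
ρ = 1.4579; 1.4579 > 1: divergent.

no, ρ = 1.4579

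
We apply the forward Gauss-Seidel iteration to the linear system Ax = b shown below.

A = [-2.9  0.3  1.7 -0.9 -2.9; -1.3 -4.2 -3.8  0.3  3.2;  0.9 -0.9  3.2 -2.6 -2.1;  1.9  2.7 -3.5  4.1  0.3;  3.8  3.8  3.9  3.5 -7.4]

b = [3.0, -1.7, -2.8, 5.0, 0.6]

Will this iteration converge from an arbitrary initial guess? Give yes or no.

no

Write A = D+L+U with D = diag(-2.9, -4.2, 3.2, 4.1, -7.4).
GS T = -(D+L)⁻¹U: row 0 first, T[0,1] = -(0.3)/(-2.9) = +0.1034; later rows by forward substitution.
  T[0,:] = [+0.0000 +0.1034 +0.5862 -0.3103 -1.0000]
  T[1,:] = [+0.0000 -0.0320 -1.0862 +0.1675 +1.0714]
  T[2,:] = [+0.0000 -0.0381 -0.4704 +0.9469 +1.2388]
  T[3,:] = [+0.0000 -0.0594 +0.0421 +0.8418 +0.7422]
  T[4,:] = [+0.0000 -0.0115 -0.4847 +0.8238 +1.0406]
|roots of det(T-λI)|: 1.4740, 0.1286, 0.1286, 0.1173, 0.0000.
spectral radius ρ = 1.4740; 1.4740 > 1, so it fails to converge.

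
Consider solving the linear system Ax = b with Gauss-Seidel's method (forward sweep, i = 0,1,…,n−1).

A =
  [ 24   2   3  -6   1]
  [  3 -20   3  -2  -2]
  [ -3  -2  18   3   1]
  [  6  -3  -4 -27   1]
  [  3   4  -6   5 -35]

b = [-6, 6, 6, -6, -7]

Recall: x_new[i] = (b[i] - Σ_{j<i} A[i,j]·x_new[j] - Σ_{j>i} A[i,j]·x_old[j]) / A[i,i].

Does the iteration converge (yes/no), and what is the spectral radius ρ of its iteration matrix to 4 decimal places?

Diagonal D = diag(24, -20, 18, -27, -35); L, U strict lower/upper.
T_GS = -(D+L)⁻¹U: row 0 first, T[0,1] = -(2)/(24) = -0.0833; later rows by forward substitution.
  T[0,:] = [+0.0000, -0.0833, -0.1250, +0.2500, -0.0417]
  T[1,:] = [+0.0000, -0.0125, +0.1313, -0.0625, -0.1063]
  T[2,:] = [+0.0000, -0.0153, -0.0063, -0.1319, -0.0743]
  T[3,:] = [+0.0000, -0.0149, -0.0414, +0.0820, +0.0506]
  T[4,:] = [+0.0000, -0.0081, -0.0006, +0.0486, +0.0043]
|roots of det(T-λI)|: 0.1568, 0.0653, 0.0653, 0.0099, 0.0000.
ρ(T) = max|λ| = 0.1568; 0.1568 < 1: convergent.

yes, ρ = 0.1568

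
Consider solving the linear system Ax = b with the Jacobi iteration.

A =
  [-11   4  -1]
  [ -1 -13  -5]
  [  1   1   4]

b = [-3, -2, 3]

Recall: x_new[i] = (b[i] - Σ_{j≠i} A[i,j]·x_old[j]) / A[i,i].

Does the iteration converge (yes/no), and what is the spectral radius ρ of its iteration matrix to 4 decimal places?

A = D + L + U where D = diag(-11, -13, 4).
Jacobi: T = -D⁻¹(L+U), T[0,1] = -(4)/(-11) = +0.3636; T[0,0] = 0.
  T[0,:] = [+0.0000 +0.3636 -0.0909]
  T[1,:] = [-0.0769 +0.0000 -0.3846]
  T[2,:] = [-0.2500 -0.2500 +0.0000]
|roots of det(T-λI)|: 0.4138, 0.2833, 0.2833.
ρ(T) = max|λ| = 0.4138; 0.4138 < 1: convergent.

yes, ρ = 0.4138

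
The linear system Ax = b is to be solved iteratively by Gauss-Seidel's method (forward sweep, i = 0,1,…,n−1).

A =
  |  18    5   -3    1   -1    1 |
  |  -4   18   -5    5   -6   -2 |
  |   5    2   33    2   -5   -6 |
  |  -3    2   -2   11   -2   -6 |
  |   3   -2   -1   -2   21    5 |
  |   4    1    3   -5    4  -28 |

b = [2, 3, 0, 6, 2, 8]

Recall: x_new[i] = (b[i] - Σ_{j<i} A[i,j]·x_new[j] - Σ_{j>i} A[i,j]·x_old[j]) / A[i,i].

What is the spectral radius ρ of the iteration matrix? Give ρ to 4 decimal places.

0.1873

Write A = D+L+U with D = diag(18, 18, 33, 11, 21, -28).
Gauss-Seidel: T = -(D+L)⁻¹U, row 0 first, T[0,4] = -(-1)/(18) = +0.0556; later rows by forward substitution.
  T[0,:] = [+0.0000  -0.2778  +0.1667  -0.0556  +0.0556  -0.0556]
  T[1,:] = [+0.0000  -0.0617  +0.3148  -0.2901  +0.3457  +0.0988]
  T[2,:] = [+0.0000  +0.0458  -0.0443  -0.0346  +0.1221  +0.1842]
  T[3,:] = [+0.0000  -0.0562  -0.0198  +0.0313  +0.1563  +0.5458]
  T[4,:] = [+0.0000  +0.0306  +0.0022  -0.0184  +0.0457  -0.1600]
  T[5,:] = [+0.0000  -0.0226  +0.0342  -0.0302  +0.0120  -0.1050]
eigenvalue magnitudes: 0.1873, 0.1585, 0.1585, 0.1124, 0.0547, 0.0000.
ρ = 0.1873; 0.1873 < 1: convergent.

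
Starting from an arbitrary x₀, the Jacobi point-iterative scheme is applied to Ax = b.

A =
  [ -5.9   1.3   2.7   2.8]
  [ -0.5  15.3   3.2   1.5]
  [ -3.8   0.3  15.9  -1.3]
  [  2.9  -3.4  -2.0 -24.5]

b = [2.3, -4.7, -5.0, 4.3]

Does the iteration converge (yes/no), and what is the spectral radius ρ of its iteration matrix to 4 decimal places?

yes, ρ = 0.4788

Let D = diag(-5.9, 15.3, 15.9, -24.5); L, U the strict triangles.
Jacobi: T = -D⁻¹(L+U), T[1,0] = -(-0.5)/(15.3) = +0.0327; T[1,1] = 0.
  T[0,:] = [+0.0000 +0.2203 +0.4576 +0.4746]
  T[1,:] = [+0.0327 +0.0000 -0.2092 -0.0980]
  T[2,:] = [+0.2390 -0.0189 +0.0000 +0.0818]
  T[3,:] = [+0.1184 -0.1388 -0.0816 +0.0000]
|λ(T)| sorted: 0.4788, 0.3815, 0.0924, 0.0924.
ρ = 0.4788; 0.4788 < 1 ⇒ converges.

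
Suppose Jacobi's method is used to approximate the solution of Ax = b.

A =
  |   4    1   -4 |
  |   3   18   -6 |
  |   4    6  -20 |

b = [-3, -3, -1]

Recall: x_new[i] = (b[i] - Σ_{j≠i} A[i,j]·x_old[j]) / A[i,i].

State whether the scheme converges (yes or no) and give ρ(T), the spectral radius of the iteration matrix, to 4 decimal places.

Let D = diag(4, 18, -20); L, U the strict triangles.
T_J = -D⁻¹(L+U): T[0,1] = -(1)/(4) = -0.2500; T[0,0] = 0.
  T[0,:] = [+0.0000, -0.2500, +1.0000]
  T[1,:] = [-0.1667, +0.0000, +0.3333]
  T[2,:] = [+0.2000, +0.3000, +0.0000]
|λ(T)| sorted: 0.6648, 0.4334, 0.2314.
spectral radius ρ = 0.6648; 0.6648 < 1: convergent.

yes, ρ = 0.6648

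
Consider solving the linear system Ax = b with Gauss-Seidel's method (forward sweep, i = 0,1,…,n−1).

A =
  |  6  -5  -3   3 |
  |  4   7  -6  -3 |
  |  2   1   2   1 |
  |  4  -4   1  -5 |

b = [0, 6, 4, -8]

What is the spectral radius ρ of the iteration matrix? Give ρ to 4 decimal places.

A = D + L + U where D = diag(6, 7, 2, -5).
T_GS = -(D+L)⁻¹U: row 0 first, T[0,3] = -(3)/(6) = -0.5000; later rows by forward substitution.
  T[0,:] = [+0.0000  +0.8333  +0.5000  -0.5000]
  T[1,:] = [+0.0000  -0.4762  +0.5714  +0.7143]
  T[2,:] = [+0.0000  -0.5952  -0.7857  -0.3571]
  T[3,:] = [+0.0000  +0.9286  -0.2143  -1.0429]
moduli |λ_i(T)| = 1.6154, 0.4206, 0.4206, 0.0000.
spectral radius ρ = 1.6154; 1.6154 > 1: divergent.

1.6154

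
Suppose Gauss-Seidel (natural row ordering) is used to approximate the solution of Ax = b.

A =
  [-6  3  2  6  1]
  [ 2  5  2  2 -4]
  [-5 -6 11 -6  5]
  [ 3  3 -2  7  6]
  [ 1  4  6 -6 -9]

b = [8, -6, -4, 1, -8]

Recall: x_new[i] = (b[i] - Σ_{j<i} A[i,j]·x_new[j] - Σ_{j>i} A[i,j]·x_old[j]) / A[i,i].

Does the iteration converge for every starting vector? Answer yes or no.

no

Split A = D + L + U, D = diag(-6, 5, 11, 7, -9).
T_GS = -(D+L)⁻¹U: row 0 first, T[0,3] = -(6)/(-6) = +1.0000; later rows by forward substitution.
  T[0,:] = [+0.0000  +0.5000  +0.3333  +1.0000  +0.1667]
  T[1,:] = [+0.0000  -0.2000  -0.5333  -0.8000  +0.7333]
  T[2,:] = [+0.0000  +0.1182  -0.1394  +0.5636  +0.0212]
  T[3,:] = [+0.0000  -0.0948  +0.0459  +0.0753  -1.2368]
  T[4,:] = [+0.0000  +0.1087  -0.3235  +0.0811  +1.1831]
|λ(T)| sorted: 1.3222, 0.4442, 0.4442, 0.0398, 0.0000.
spectral radius ρ = 1.3222; 1.3222 > 1 ⇒ diverges.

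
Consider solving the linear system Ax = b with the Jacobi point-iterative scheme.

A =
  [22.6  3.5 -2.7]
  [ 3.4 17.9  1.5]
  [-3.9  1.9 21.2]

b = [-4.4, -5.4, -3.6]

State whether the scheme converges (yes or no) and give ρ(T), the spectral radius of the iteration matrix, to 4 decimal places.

yes, ρ = 0.2739

Let D = diag(22.6, 17.9, 21.2); L, U the strict triangles.
Jacobi T = -D⁻¹(L+U): T[1,2] = -(1.5)/(17.9) = -0.0838; T[1,1] = 0.
  T[0,:] = [+0.0000 -0.1549 +0.1195]
  T[1,:] = [-0.1899 +0.0000 -0.0838]
  T[2,:] = [+0.1840 -0.0896 +0.0000]
moduli |λ_i(T)| = 0.2739, 0.1882, 0.0858.
spectral radius ρ = 0.2739; 0.2739 < 1, so it converges for any x₀.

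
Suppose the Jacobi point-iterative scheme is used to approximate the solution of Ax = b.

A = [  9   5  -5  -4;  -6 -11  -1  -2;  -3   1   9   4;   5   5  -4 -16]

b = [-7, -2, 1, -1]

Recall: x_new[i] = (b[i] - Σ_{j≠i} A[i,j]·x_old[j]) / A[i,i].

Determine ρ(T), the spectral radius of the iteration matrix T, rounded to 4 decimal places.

0.8928

Let D = diag(9, -11, 9, -16); L, U the strict triangles.
T_J = -D⁻¹(L+U): T[1,3] = -(-2)/(-11) = -0.1818; T[1,1] = 0.
  T[0,:] = [+0.0000  -0.5556  +0.5556  +0.4444]
  T[1,:] = [-0.5455  +0.0000  -0.0909  -0.1818]
  T[2,:] = [+0.3333  -0.1111  +0.0000  -0.4444]
  T[3,:] = [+0.3125  +0.3125  -0.2500  +0.0000]
eigenvalue magnitudes: 0.8928, 0.7389, 0.1953, 0.0414.
ρ(T) = max|λ| = 0.8928; 0.8928 < 1, so it converges for any x₀.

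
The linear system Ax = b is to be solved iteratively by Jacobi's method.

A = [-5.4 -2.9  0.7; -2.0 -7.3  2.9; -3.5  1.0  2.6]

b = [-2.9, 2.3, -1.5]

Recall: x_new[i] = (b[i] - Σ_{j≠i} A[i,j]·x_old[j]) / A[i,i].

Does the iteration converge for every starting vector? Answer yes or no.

yes

Diagonal D = diag(-5.4, -7.3, 2.6); L, U strict lower/upper.
T_J = -D⁻¹(L+U): T[1,2] = -(2.9)/(-7.3) = +0.3973; T[1,1] = 0.
  T[0,:] = [+0.0000, -0.5370, +0.1296]
  T[1,:] = [-0.2740, +0.0000, +0.3973]
  T[2,:] = [+1.3462, -0.3846, +0.0000]
|λ(T)| sorted: 0.7354, 0.6099, 0.6099.
ρ = 0.7354; 0.7354 < 1, so it converges for any x₀.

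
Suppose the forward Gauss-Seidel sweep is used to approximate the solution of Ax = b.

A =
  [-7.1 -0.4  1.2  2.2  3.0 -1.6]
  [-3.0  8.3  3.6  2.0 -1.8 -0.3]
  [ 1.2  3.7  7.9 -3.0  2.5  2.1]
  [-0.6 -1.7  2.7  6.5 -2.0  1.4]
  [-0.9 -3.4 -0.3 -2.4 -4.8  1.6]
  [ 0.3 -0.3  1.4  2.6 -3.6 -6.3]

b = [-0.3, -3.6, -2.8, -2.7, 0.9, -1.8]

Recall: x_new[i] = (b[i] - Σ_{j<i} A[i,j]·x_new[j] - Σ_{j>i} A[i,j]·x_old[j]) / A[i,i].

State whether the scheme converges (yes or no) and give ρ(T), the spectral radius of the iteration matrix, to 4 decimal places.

yes, ρ = 0.9390

Split A = D + L + U, D = diag(-7.1, 8.3, 7.9, 6.5, -4.8, -6.3).
Gauss-Seidel: T = -(D+L)⁻¹U, row 0 first, T[0,2] = -(1.2)/(-7.1) = +0.1690; later rows by forward substitution.
  T[0,:] = [+0.0000 -0.0563 +0.1690 +0.3099 +0.4225 -0.2254]
  T[1,:] = [+0.0000 -0.0204 -0.3726 -0.1290 +0.3696 -0.0453]
  T[2,:] = [+0.0000 +0.0181 +0.1489 +0.3931 -0.5537 -0.2104]
  T[3,:] = [+0.0000 -0.0180 -0.1437 -0.1684 +0.6734 -0.1607]
  T[4,:] = [+0.0000 +0.0329 +0.2948 +0.0929 -0.6431 +0.5012]
  T[5,:] = [+0.0000 -0.0239 -0.1689 -0.0143 +0.5249 -0.4080]
eigenvalue magnitudes: 0.9390, 0.2253, 0.0897, 0.0489, 0.0489, 0.0000.
spectral radius ρ = 0.9390; 0.9390 < 1, so it converges for any x₀.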